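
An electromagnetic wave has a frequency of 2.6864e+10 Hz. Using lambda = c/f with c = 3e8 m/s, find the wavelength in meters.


lambda = c / f = 3.0000e+08 / 2.6864e+10 = 0.01117 m

0.01117 m


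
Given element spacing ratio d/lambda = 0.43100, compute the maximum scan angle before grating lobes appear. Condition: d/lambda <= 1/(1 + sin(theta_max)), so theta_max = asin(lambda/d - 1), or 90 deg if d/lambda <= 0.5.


lambda/d - 1 = 1/0.43100 - 1 = 1.320186 >= 1
d/lambda <= 0.5, so the array can scan to endfire without grating lobes: theta_max = 90 deg

90 deg


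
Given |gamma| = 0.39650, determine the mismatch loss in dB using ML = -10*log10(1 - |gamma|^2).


ML = -10 * log10(1 - 0.39650^2) = -10 * log10(0.84278775) = 0.7428 dB

0.7428 dB


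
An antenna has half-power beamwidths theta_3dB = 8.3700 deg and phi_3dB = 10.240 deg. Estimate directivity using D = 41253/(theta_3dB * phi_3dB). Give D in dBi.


D_linear = 41253 / (8.3700 * 10.240) = 481.3158
D_dBi = 10 * log10(481.3158) = 26.82 dBi

26.82 dBi


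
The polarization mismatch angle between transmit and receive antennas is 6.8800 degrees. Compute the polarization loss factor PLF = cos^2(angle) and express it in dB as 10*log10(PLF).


PLF_linear = cos^2(6.8800 deg) = 0.9856503
PLF_dB = 10 * log10(0.9856503) = -0.06277 dB

-0.06277 dB


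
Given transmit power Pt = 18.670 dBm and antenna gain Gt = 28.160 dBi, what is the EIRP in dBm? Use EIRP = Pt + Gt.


EIRP = Pt + Gt = 18.670 + 28.160 = 46.83 dBm

46.83 dBm


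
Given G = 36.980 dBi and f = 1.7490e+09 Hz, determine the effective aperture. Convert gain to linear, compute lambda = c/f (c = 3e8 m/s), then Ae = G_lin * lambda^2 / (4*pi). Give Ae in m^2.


lambda = c / f = 3.0000e+08 / 1.7490e+09 = 0.1715266 m
G_linear = 10^(36.980/10) = 4988.845
Ae = G_linear * lambda^2 / (4*pi) = 4988.845 * 0.1715266^2 / (4*pi) = 11.68 m^2

11.68 m^2


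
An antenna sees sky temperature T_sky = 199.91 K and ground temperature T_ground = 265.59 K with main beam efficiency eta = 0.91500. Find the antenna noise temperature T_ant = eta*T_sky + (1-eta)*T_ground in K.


T_ant = 0.91500 * 199.91 + (1 - 0.91500) * 265.59 = 205.5 K

205.5 K


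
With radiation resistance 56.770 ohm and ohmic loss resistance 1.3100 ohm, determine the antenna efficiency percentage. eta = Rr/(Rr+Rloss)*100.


eta = 56.770 / (56.770 + 1.3100) * 100 = 97.74%

97.74%


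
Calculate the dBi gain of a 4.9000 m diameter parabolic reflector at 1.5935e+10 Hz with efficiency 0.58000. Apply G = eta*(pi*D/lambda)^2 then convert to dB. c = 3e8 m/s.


lambda = c / f = 3.0000e+08 / 1.5935e+10 = 0.01882648 m
G_linear = 0.58000 * (pi * 4.9000 / 0.01882648)^2 = 387776.6
G_dBi = 10 * log10(387776.6) = 55.89 dBi

55.89 dBi


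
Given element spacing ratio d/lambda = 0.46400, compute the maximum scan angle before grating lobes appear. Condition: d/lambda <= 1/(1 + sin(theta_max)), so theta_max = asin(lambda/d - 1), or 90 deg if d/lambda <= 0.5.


lambda/d - 1 = 1/0.46400 - 1 = 1.155172 >= 1
d/lambda <= 0.5, so the array can scan to endfire without grating lobes: theta_max = 90 deg

90 deg


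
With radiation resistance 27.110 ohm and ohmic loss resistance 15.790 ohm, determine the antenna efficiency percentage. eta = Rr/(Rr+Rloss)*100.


eta = 27.110 / (27.110 + 15.790) * 100 = 63.19%

63.19%


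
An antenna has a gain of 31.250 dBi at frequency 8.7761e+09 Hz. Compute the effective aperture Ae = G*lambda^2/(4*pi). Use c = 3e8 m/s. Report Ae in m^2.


lambda = c / f = 3.0000e+08 / 8.7761e+09 = 0.03418375 m
G_linear = 10^(31.250/10) = 1333.521
Ae = G_linear * lambda^2 / (4*pi) = 1333.521 * 0.03418375^2 / (4*pi) = 0.1240 m^2

0.1240 m^2


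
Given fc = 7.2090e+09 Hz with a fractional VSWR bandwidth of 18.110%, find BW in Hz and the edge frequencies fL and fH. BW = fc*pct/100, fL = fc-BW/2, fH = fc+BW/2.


BW = 7.2090e+09 * 18.110/100 = 1.305550e+09 Hz
fL = 7.2090e+09 - 1.305550e+09/2 = 6.556e+09 Hz
fH = 7.2090e+09 + 1.305550e+09/2 = 7.862e+09 Hz

BW=1.306e+09 Hz, fL=6.556e+09 Hz, fH=7.862e+09 Hz


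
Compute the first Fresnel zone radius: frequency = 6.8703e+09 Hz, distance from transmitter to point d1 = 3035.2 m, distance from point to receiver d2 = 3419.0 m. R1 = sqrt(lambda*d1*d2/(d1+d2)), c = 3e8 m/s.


lambda = c / f = 3.0000e+08 / 6.8703e+09 = 0.04366622 m
R1 = sqrt(0.04366622 * 3035.2 * 3419.0 / (3035.2 + 3419.0)) = 8.379 m

8.379 m


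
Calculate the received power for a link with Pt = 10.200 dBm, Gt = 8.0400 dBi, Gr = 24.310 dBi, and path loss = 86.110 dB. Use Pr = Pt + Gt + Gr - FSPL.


Pr = 10.200 + 8.0400 + 24.310 - 86.110 = -43.56 dBm

-43.56 dBm


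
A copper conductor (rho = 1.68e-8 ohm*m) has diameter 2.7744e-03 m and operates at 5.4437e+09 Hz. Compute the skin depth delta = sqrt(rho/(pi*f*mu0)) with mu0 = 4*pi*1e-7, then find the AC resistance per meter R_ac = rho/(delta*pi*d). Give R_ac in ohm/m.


delta = sqrt(1.68e-8 / (pi * 5.4437e+09 * 4*pi*1e-7)) = 8.841535e-07 m
R_ac = 1.68e-8 / (8.841535e-07 * pi * 2.7744e-03) = 2.180 ohm/m

2.180 ohm/m


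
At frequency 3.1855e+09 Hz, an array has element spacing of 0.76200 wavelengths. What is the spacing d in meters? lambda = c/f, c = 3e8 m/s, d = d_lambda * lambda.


lambda = c / f = 3.0000e+08 / 3.1855e+09 = 0.09417674 m
d = 0.76200 * 0.09417674 = 0.07176 m

0.07176 m


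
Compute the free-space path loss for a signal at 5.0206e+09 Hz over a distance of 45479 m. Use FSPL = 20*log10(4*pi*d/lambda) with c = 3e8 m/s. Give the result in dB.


lambda = c / f = 3.0000e+08 / 5.0206e+09 = 0.05975381 m
FSPL = 20 * log10(4*pi*45479/0.05975381) = 139.6 dB

139.6 dB


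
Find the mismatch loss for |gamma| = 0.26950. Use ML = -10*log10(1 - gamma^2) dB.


ML = -10 * log10(1 - 0.26950^2) = -10 * log10(0.92736975) = 0.3275 dB

0.3275 dB


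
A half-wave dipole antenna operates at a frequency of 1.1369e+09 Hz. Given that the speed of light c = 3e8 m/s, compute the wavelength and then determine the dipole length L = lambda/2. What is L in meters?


lambda = c / f = 3.0000e+08 / 1.1369e+09 = 0.2638755 m
L = lambda / 2 = 0.2638755 / 2 = 0.1319 m

0.1319 m


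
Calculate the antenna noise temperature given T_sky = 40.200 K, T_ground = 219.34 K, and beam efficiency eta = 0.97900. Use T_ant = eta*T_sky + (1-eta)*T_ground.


T_ant = 0.97900 * 40.200 + (1 - 0.97900) * 219.34 = 43.96 K

43.96 K


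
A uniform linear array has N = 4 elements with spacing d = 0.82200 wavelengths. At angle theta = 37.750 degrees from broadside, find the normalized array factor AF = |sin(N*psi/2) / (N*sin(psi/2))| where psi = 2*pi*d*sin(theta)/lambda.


psi = 2*pi*0.82200*sin(37.750 deg) = 3.161967 rad
AF = |sin(4*3.161967/2) / (4*sin(3.161967/2))| = 0.01018

0.01018


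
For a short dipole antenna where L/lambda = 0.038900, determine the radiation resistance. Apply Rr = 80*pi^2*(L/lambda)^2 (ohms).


Rr = 80 * pi^2 * (0.038900)^2 = 80 * 9.869604 * 1.513210e-03 = 1.195 ohm

1.195 ohm


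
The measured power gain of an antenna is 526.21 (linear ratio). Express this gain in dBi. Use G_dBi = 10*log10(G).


G_dBi = 10 * log10(526.21) = 27.21 dBi

27.21 dBi


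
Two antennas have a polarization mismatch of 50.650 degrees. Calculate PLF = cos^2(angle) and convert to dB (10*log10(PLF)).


PLF_linear = cos^2(50.650 deg) = 0.4020269
PLF_dB = 10 * log10(0.4020269) = -3.957 dB

-3.957 dB


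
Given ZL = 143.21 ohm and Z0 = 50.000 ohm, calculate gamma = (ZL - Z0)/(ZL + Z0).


gamma = (143.21 - 50.000) / (143.21 + 50.000) = 0.4824

0.4824


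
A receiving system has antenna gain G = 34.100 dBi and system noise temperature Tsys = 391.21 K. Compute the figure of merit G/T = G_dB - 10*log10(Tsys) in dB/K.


G/T = 34.100 - 10*log10(391.21) = 34.100 - 25.92410 = 8.176 dB/K

8.176 dB/K


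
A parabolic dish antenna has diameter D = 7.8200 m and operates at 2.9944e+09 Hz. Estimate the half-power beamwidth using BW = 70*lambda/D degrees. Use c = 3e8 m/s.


lambda = c / f = 3.0000e+08 / 2.9944e+09 = 0.1001870 m
BW = 70 * 0.1001870 / 7.8200 = 0.8968 deg

0.8968 deg


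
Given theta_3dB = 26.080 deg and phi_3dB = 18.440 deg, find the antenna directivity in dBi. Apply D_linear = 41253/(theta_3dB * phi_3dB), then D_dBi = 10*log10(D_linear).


D_linear = 41253 / (26.080 * 18.440) = 85.78020
D_dBi = 10 * log10(85.78020) = 19.33 dBi

19.33 dBi


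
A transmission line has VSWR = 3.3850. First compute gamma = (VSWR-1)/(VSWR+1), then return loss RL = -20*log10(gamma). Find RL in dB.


gamma = (3.3850 - 1) / (3.3850 + 1) = 0.5438997
RL = -20 * log10(0.5438997) = 5.290 dB

5.290 dB


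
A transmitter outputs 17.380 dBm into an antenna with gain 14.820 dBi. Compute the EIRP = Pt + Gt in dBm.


EIRP = Pt + Gt = 17.380 + 14.820 = 32.20 dBm

32.20 dBm


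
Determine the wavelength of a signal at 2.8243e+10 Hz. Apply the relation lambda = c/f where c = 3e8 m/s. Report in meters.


lambda = c / f = 3.0000e+08 / 2.8243e+10 = 0.01062 m

0.01062 m


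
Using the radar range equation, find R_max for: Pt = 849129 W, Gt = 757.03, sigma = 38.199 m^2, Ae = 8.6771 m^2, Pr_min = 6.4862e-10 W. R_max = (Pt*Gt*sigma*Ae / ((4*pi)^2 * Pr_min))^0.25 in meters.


R^4 = 849129*757.03*38.199*8.6771 / ((4*pi)^2 * 6.4862e-10) = 2.080191e+18
R_max = 2.080191e+18^0.25 = 37977 m

37977 m


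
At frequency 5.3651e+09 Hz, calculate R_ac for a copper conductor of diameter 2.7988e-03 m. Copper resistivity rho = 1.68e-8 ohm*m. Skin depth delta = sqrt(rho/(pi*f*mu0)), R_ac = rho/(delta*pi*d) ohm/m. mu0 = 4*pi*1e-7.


delta = sqrt(1.68e-8 / (pi * 5.3651e+09 * 4*pi*1e-7)) = 8.906065e-07 m
R_ac = 1.68e-8 / (8.906065e-07 * pi * 2.7988e-03) = 2.145 ohm/m

2.145 ohm/m


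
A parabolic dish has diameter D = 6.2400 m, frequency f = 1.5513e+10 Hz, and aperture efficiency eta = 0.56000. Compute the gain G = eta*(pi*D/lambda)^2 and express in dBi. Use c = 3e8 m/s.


lambda = c / f = 3.0000e+08 / 1.5513e+10 = 0.01933862 m
G_linear = 0.56000 * (pi * 6.2400 / 0.01933862)^2 = 575447.9
G_dBi = 10 * log10(575447.9) = 57.60 dBi

57.60 dBi


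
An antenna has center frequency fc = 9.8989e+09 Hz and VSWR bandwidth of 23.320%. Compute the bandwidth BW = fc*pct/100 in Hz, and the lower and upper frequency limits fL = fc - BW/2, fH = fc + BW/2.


BW = 9.8989e+09 * 23.320/100 = 2.308423e+09 Hz
fL = 9.8989e+09 - 2.308423e+09/2 = 8.745e+09 Hz
fH = 9.8989e+09 + 2.308423e+09/2 = 1.105e+10 Hz

BW=2.308e+09 Hz, fL=8.745e+09 Hz, fH=1.105e+10 Hz


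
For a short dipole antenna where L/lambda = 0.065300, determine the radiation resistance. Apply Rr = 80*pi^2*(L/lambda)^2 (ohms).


Rr = 80 * pi^2 * (0.065300)^2 = 80 * 9.869604 * 4.264090e-03 = 3.367 ohm

3.367 ohm


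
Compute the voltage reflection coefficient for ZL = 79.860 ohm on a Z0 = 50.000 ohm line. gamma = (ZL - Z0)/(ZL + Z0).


gamma = (79.860 - 50.000) / (79.860 + 50.000) = 0.2299

0.2299


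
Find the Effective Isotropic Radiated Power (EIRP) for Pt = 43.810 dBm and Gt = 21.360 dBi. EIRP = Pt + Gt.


EIRP = Pt + Gt = 43.810 + 21.360 = 65.17 dBm

65.17 dBm


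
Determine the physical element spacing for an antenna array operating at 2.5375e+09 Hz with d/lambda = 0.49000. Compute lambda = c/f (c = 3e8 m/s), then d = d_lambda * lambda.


lambda = c / f = 3.0000e+08 / 2.5375e+09 = 0.1182266 m
d = 0.49000 * 0.1182266 = 0.05793 m

0.05793 m


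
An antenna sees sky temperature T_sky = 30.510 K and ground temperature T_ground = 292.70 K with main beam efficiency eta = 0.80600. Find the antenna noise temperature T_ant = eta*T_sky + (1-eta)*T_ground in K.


T_ant = 0.80600 * 30.510 + (1 - 0.80600) * 292.70 = 81.37 K

81.37 K


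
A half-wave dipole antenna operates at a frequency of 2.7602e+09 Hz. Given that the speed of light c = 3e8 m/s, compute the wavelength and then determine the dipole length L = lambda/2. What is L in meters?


lambda = c / f = 3.0000e+08 / 2.7602e+09 = 0.1086878 m
L = lambda / 2 = 0.1086878 / 2 = 0.05434 m

0.05434 m


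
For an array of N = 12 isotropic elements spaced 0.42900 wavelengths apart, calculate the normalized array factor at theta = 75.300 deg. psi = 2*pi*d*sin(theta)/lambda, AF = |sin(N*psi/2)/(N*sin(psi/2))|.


psi = 2*pi*0.42900*sin(75.300 deg) = 2.607257 rad
AF = |sin(12*2.607257/2) / (12*sin(2.607257/2))| = 5.562e-03

5.562e-03


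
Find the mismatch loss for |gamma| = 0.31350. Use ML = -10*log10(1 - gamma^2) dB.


ML = -10 * log10(1 - 0.31350^2) = -10 * log10(0.90171775) = 0.4493 dB

0.4493 dB


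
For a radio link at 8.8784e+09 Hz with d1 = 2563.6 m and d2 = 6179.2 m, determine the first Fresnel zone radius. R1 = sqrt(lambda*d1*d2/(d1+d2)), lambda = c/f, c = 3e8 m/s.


lambda = c / f = 3.0000e+08 / 8.8784e+09 = 0.03378987 m
R1 = sqrt(0.03378987 * 2563.6 * 6179.2 / (2563.6 + 6179.2)) = 7.825 m

7.825 m


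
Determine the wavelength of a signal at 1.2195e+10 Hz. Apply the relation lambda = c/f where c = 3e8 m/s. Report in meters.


lambda = c / f = 3.0000e+08 / 1.2195e+10 = 0.02460 m

0.02460 m


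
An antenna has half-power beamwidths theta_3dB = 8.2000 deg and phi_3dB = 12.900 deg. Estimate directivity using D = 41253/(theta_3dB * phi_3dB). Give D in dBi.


D_linear = 41253 / (8.2000 * 12.900) = 389.9887
D_dBi = 10 * log10(389.9887) = 25.91 dBi

25.91 dBi


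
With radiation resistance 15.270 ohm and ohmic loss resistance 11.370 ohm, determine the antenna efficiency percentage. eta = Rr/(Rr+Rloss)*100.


eta = 15.270 / (15.270 + 11.370) * 100 = 57.32%

57.32%


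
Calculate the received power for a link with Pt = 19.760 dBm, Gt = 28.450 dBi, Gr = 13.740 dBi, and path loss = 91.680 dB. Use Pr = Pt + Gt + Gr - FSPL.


Pr = 19.760 + 28.450 + 13.740 - 91.680 = -29.73 dBm

-29.73 dBm


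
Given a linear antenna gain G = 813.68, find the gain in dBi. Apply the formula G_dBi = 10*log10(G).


G_dBi = 10 * log10(813.68) = 29.10 dBi

29.10 dBi


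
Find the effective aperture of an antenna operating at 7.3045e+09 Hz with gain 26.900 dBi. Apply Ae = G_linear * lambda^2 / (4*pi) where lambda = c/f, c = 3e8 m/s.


lambda = c / f = 3.0000e+08 / 7.3045e+09 = 0.04107057 m
G_linear = 10^(26.900/10) = 489.7788
Ae = G_linear * lambda^2 / (4*pi) = 489.7788 * 0.04107057^2 / (4*pi) = 0.06574 m^2

0.06574 m^2


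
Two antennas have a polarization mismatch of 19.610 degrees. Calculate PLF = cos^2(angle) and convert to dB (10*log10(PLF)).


PLF_linear = cos^2(19.610 deg) = 0.8873619
PLF_dB = 10 * log10(0.8873619) = -0.5190 dB

-0.5190 dB


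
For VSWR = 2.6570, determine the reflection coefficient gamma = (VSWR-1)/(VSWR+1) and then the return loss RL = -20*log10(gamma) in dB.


gamma = (2.6570 - 1) / (2.6570 + 1) = 0.4531036
RL = -20 * log10(0.4531036) = 6.876 dB

6.876 dB


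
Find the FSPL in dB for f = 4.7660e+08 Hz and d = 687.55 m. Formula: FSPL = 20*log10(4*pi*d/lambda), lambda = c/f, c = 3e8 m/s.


lambda = c / f = 3.0000e+08 / 4.7660e+08 = 0.6294587 m
FSPL = 20 * log10(4*pi*687.55/0.6294587) = 82.75 dB

82.75 dB


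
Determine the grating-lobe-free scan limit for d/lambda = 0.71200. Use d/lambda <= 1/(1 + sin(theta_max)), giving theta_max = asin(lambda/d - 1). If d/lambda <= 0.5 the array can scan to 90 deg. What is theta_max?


lambda/d - 1 = 1/0.71200 - 1 = 0.4044944
theta_max = asin(0.4044944) = 23.86 deg

23.86 deg


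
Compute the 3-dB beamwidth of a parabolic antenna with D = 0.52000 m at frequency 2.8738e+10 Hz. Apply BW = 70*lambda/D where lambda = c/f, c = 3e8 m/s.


lambda = c / f = 3.0000e+08 / 2.8738e+10 = 0.01043914 m
BW = 70 * 0.01043914 / 0.52000 = 1.405 deg

1.405 deg


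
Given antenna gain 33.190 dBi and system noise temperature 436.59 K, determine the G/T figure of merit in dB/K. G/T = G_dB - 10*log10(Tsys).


G/T = 33.190 - 10*log10(436.59) = 33.190 - 26.40074 = 6.789 dB/K

6.789 dB/K


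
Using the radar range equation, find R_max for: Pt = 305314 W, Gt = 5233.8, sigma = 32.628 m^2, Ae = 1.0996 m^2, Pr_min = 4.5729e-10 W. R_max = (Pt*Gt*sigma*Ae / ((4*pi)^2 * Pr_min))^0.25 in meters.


R^4 = 305314*5233.8*32.628*1.0996 / ((4*pi)^2 * 4.5729e-10) = 7.939216e+17
R_max = 7.939216e+17^0.25 = 29850 m

29850 m


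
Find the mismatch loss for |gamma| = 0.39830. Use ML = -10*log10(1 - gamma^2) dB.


ML = -10 * log10(1 - 0.39830^2) = -10 * log10(0.84135711) = 0.7502 dB

0.7502 dB


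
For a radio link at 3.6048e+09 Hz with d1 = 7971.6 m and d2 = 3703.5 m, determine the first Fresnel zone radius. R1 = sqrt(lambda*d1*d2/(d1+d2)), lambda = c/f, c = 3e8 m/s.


lambda = c / f = 3.0000e+08 / 3.6048e+09 = 0.08322237 m
R1 = sqrt(0.08322237 * 7971.6 * 3703.5 / (7971.6 + 3703.5)) = 14.51 m

14.51 m


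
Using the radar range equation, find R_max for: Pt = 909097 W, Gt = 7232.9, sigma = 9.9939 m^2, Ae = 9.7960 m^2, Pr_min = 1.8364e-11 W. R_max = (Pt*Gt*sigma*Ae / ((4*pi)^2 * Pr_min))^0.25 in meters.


R^4 = 909097*7232.9*9.9939*9.7960 / ((4*pi)^2 * 1.8364e-11) = 2.219829e+20
R_max = 2.219829e+20^0.25 = 122062 m

122062 m


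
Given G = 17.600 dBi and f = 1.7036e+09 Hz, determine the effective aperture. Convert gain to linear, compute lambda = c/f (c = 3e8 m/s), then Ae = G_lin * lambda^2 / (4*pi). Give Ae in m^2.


lambda = c / f = 3.0000e+08 / 1.7036e+09 = 0.1760977 m
G_linear = 10^(17.600/10) = 57.54399
Ae = G_linear * lambda^2 / (4*pi) = 57.54399 * 0.1760977^2 / (4*pi) = 0.1420 m^2

0.1420 m^2


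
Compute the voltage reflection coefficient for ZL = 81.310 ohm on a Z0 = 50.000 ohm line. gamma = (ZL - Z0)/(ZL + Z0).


gamma = (81.310 - 50.000) / (81.310 + 50.000) = 0.2384

0.2384


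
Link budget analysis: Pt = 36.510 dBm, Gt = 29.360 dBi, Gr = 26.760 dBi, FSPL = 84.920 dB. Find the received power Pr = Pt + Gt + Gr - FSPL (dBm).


Pr = 36.510 + 29.360 + 26.760 - 84.920 = 7.71 dBm

7.71 dBm


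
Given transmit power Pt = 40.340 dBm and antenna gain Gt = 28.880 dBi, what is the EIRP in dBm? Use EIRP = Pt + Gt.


EIRP = Pt + Gt = 40.340 + 28.880 = 69.22 dBm

69.22 dBm


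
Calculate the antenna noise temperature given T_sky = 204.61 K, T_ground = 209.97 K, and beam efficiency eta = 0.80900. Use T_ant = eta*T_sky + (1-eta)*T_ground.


T_ant = 0.80900 * 204.61 + (1 - 0.80900) * 209.97 = 205.6 K

205.6 K


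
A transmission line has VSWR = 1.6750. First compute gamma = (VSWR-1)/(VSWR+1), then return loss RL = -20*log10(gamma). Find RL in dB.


gamma = (1.6750 - 1) / (1.6750 + 1) = 0.2523364
RL = -20 * log10(0.2523364) = 11.96 dB

11.96 dB


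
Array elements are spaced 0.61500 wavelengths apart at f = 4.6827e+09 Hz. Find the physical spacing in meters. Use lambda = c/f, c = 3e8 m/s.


lambda = c / f = 3.0000e+08 / 4.6827e+09 = 0.06406560 m
d = 0.61500 * 0.06406560 = 0.03940 m

0.03940 m


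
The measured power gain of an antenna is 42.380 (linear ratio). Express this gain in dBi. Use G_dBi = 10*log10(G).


G_dBi = 10 * log10(42.380) = 16.27 dBi

16.27 dBi


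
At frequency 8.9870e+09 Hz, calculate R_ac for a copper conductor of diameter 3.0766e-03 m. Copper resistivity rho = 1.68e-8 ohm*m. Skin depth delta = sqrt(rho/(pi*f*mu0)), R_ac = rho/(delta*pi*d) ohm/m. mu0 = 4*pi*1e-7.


delta = sqrt(1.68e-8 / (pi * 8.9870e+09 * 4*pi*1e-7)) = 6.881251e-07 m
R_ac = 1.68e-8 / (6.881251e-07 * pi * 3.0766e-03) = 2.526 ohm/m

2.526 ohm/m


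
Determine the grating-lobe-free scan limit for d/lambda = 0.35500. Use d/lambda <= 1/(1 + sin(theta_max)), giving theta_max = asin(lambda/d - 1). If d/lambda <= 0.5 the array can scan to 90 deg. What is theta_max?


lambda/d - 1 = 1/0.35500 - 1 = 1.816901 >= 1
d/lambda <= 0.5, so the array can scan to endfire without grating lobes: theta_max = 90 deg

90 deg


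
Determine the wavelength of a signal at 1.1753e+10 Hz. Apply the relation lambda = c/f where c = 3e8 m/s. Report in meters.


lambda = c / f = 3.0000e+08 / 1.1753e+10 = 0.02553 m

0.02553 m


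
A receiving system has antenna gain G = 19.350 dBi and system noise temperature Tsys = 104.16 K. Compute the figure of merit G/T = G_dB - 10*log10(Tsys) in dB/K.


G/T = 19.350 - 10*log10(104.16) = 19.350 - 20.17701 = -0.8270 dB/K

-0.8270 dB/K


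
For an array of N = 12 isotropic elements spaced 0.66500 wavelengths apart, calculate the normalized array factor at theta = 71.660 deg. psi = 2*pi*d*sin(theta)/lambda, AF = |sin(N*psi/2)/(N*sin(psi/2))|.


psi = 2*pi*0.66500*sin(71.660 deg) = 3.966085 rad
AF = |sin(12*3.966085/2) / (12*sin(3.966085/2))| = 0.08846

0.08846


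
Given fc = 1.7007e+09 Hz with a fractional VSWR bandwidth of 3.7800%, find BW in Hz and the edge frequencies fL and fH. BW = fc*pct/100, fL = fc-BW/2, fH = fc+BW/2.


BW = 1.7007e+09 * 3.7800/100 = 6.428646e+07 Hz
fL = 1.7007e+09 - 6.428646e+07/2 = 1.669e+09 Hz
fH = 1.7007e+09 + 6.428646e+07/2 = 1.733e+09 Hz

BW=6.429e+07 Hz, fL=1.669e+09 Hz, fH=1.733e+09 Hz


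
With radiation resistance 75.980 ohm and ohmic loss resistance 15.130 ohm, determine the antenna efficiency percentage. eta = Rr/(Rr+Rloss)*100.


eta = 75.980 / (75.980 + 15.130) * 100 = 83.39%

83.39%


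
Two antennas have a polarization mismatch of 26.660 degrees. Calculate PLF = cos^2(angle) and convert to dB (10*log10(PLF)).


PLF_linear = cos^2(26.660 deg) = 0.7986726
PLF_dB = 10 * log10(0.7986726) = -0.9763 dB

-0.9763 dB


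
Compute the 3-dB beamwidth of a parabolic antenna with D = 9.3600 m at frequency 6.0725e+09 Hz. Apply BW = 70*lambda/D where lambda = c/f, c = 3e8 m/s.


lambda = c / f = 3.0000e+08 / 6.0725e+09 = 0.04940305 m
BW = 70 * 0.04940305 / 9.3600 = 0.3695 deg

0.3695 deg


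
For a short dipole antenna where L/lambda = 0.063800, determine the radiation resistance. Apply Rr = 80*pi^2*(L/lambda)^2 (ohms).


Rr = 80 * pi^2 * (0.063800)^2 = 80 * 9.869604 * 4.070440e-03 = 3.214 ohm

3.214 ohm


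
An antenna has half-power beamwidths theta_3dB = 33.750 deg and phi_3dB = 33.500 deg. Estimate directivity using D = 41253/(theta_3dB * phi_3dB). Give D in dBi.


D_linear = 41253 / (33.750 * 33.500) = 36.48690
D_dBi = 10 * log10(36.48690) = 15.62 dBi

15.62 dBi


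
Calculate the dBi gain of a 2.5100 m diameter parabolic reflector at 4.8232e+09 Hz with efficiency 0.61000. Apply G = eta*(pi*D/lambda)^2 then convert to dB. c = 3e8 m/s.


lambda = c / f = 3.0000e+08 / 4.8232e+09 = 0.06219937 m
G_linear = 0.61000 * (pi * 2.5100 / 0.06219937)^2 = 9804.039
G_dBi = 10 * log10(9804.039) = 39.91 dBi

39.91 dBi


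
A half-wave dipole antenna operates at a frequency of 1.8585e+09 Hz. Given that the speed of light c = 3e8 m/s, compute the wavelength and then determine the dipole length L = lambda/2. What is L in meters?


lambda = c / f = 3.0000e+08 / 1.8585e+09 = 0.1614205 m
L = lambda / 2 = 0.1614205 / 2 = 0.08071 m

0.08071 m


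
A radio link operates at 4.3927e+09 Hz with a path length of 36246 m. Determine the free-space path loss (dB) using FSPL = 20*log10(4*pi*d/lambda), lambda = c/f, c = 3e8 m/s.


lambda = c / f = 3.0000e+08 / 4.3927e+09 = 0.06829513 m
FSPL = 20 * log10(4*pi*36246/0.06829513) = 136.5 dB

136.5 dB


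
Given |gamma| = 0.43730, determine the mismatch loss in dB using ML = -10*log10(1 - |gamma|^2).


ML = -10 * log10(1 - 0.43730^2) = -10 * log10(0.80876871) = 0.9218 dB

0.9218 dB


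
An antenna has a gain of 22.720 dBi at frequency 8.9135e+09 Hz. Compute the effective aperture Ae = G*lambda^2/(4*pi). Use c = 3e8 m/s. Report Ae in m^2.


lambda = c / f = 3.0000e+08 / 8.9135e+09 = 0.03365681 m
G_linear = 10^(22.720/10) = 187.0682
Ae = G_linear * lambda^2 / (4*pi) = 187.0682 * 0.03365681^2 / (4*pi) = 0.01686 m^2

0.01686 m^2


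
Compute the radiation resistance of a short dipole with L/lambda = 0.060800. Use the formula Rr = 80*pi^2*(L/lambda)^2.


Rr = 80 * pi^2 * (0.060800)^2 = 80 * 9.869604 * 3.696640e-03 = 2.919 ohm

2.919 ohm


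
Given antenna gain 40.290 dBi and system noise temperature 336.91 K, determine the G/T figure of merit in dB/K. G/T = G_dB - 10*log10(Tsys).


G/T = 40.290 - 10*log10(336.91) = 40.290 - 25.27514 = 15.01 dB/K

15.01 dB/K


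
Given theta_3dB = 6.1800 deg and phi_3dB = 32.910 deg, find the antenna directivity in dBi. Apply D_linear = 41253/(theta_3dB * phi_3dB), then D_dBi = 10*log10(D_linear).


D_linear = 41253 / (6.1800 * 32.910) = 202.8333
D_dBi = 10 * log10(202.8333) = 23.07 dBi

23.07 dBi


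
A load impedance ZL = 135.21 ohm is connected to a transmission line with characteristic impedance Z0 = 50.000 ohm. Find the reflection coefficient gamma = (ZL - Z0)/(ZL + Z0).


gamma = (135.21 - 50.000) / (135.21 + 50.000) = 0.4601

0.4601


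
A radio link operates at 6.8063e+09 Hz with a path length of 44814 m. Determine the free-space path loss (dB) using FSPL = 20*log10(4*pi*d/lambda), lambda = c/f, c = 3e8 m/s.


lambda = c / f = 3.0000e+08 / 6.8063e+09 = 0.04407681 m
FSPL = 20 * log10(4*pi*44814/0.04407681) = 142.1 dB

142.1 dB


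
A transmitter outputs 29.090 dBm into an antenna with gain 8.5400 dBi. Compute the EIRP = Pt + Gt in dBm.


EIRP = Pt + Gt = 29.090 + 8.5400 = 37.63 dBm

37.63 dBm


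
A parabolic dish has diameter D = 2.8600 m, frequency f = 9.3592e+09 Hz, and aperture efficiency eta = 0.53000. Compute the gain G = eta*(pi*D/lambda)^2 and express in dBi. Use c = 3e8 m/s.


lambda = c / f = 3.0000e+08 / 9.3592e+09 = 0.03205402 m
G_linear = 0.53000 * (pi * 2.8600 / 0.03205402)^2 = 41643.06
G_dBi = 10 * log10(41643.06) = 46.20 dBi

46.20 dBi


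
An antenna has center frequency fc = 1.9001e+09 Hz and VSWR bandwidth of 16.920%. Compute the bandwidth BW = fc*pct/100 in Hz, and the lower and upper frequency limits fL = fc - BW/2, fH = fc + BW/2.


BW = 1.9001e+09 * 16.920/100 = 3.214969e+08 Hz
fL = 1.9001e+09 - 3.214969e+08/2 = 1.739e+09 Hz
fH = 1.9001e+09 + 3.214969e+08/2 = 2.061e+09 Hz

BW=3.215e+08 Hz, fL=1.739e+09 Hz, fH=2.061e+09 Hz


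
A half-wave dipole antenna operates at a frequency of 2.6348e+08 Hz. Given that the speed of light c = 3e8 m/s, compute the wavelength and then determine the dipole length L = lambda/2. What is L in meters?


lambda = c / f = 3.0000e+08 / 2.6348e+08 = 1.138606 m
L = lambda / 2 = 1.138606 / 2 = 0.5693 m

0.5693 m


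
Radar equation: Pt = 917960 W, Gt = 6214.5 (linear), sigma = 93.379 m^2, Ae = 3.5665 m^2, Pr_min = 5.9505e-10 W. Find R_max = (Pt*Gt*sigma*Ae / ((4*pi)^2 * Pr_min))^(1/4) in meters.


R^4 = 917960*6214.5*93.379*3.5665 / ((4*pi)^2 * 5.9505e-10) = 2.021847e+19
R_max = 2.021847e+19^0.25 = 67056 m

67056 m


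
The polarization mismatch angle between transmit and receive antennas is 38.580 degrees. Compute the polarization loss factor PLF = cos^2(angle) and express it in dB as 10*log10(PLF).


PLF_linear = cos^2(38.580 deg) = 0.6111146
PLF_dB = 10 * log10(0.6111146) = -2.139 dB

-2.139 dB


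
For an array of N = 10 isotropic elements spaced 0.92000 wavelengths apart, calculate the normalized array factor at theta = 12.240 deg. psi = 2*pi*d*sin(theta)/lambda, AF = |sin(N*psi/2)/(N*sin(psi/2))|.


psi = 2*pi*0.92000*sin(12.240 deg) = 1.225514 rad
AF = |sin(10*1.225514/2) / (10*sin(1.225514/2))| = 0.02695

0.02695


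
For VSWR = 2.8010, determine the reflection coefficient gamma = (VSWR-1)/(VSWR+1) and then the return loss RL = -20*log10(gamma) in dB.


gamma = (2.8010 - 1) / (2.8010 + 1) = 0.4738227
RL = -20 * log10(0.4738227) = 6.488 dB

6.488 dB


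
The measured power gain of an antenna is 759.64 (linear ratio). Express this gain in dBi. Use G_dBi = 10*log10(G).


G_dBi = 10 * log10(759.64) = 28.81 dBi

28.81 dBi


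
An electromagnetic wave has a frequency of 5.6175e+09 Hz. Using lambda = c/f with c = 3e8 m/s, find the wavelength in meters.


lambda = c / f = 3.0000e+08 / 5.6175e+09 = 0.05340 m

0.05340 m


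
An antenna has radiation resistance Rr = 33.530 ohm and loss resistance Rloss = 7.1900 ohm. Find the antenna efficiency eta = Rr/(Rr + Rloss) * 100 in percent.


eta = 33.530 / (33.530 + 7.1900) * 100 = 82.34%

82.34%


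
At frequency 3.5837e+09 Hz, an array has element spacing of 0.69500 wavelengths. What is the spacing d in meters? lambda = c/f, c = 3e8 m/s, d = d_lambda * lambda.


lambda = c / f = 3.0000e+08 / 3.5837e+09 = 0.08371236 m
d = 0.69500 * 0.08371236 = 0.05818 m

0.05818 m


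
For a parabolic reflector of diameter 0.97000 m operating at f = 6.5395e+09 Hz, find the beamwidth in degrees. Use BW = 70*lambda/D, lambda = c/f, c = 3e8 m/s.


lambda = c / f = 3.0000e+08 / 6.5395e+09 = 0.04587507 m
BW = 70 * 0.04587507 / 0.97000 = 3.311 deg

3.311 deg


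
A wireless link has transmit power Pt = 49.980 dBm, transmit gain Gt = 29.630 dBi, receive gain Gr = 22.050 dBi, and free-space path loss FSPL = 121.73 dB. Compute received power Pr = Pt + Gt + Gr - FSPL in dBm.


Pr = 49.980 + 29.630 + 22.050 - 121.73 = -20.07 dBm

-20.07 dBm


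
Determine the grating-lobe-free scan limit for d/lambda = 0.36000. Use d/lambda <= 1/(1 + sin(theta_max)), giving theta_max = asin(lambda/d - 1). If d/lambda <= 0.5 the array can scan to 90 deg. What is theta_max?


lambda/d - 1 = 1/0.36000 - 1 = 1.777778 >= 1
d/lambda <= 0.5, so the array can scan to endfire without grating lobes: theta_max = 90 deg

90 deg


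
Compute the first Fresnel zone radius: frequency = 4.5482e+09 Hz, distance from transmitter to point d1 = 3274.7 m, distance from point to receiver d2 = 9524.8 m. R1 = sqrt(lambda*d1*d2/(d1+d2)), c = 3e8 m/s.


lambda = c / f = 3.0000e+08 / 4.5482e+09 = 0.06596016 m
R1 = sqrt(0.06596016 * 3274.7 * 9524.8 / (3274.7 + 9524.8)) = 12.68 m

12.68 m


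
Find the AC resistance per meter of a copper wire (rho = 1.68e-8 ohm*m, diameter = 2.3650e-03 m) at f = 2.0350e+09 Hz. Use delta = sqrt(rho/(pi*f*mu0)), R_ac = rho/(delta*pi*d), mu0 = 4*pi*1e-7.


delta = sqrt(1.68e-8 / (pi * 2.0350e+09 * 4*pi*1e-7)) = 1.446081e-06 m
R_ac = 1.68e-8 / (1.446081e-06 * pi * 2.3650e-03) = 1.564 ohm/m

1.564 ohm/m


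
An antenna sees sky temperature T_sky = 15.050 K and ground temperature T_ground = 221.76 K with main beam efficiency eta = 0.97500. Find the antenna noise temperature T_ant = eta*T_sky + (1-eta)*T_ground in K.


T_ant = 0.97500 * 15.050 + (1 - 0.97500) * 221.76 = 20.22 K

20.22 K


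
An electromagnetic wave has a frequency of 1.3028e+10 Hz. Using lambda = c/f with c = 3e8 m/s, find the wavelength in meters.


lambda = c / f = 3.0000e+08 / 1.3028e+10 = 0.02303 m

0.02303 m


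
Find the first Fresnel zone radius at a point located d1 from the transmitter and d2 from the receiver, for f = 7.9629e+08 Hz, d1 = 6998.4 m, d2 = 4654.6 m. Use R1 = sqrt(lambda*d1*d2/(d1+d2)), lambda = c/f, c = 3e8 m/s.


lambda = c / f = 3.0000e+08 / 7.9629e+08 = 0.3767472 m
R1 = sqrt(0.3767472 * 6998.4 * 4654.6 / (6998.4 + 4654.6)) = 32.45 m

32.45 m


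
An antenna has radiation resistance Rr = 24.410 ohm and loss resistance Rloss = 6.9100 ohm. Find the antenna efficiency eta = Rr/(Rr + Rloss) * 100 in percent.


eta = 24.410 / (24.410 + 6.9100) * 100 = 77.94%

77.94%


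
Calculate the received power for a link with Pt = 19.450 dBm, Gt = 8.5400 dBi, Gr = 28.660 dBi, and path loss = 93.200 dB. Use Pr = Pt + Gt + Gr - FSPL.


Pr = 19.450 + 8.5400 + 28.660 - 93.200 = -36.55 dBm

-36.55 dBm


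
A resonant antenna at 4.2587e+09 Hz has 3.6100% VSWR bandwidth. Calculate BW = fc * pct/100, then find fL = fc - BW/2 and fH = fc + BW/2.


BW = 4.2587e+09 * 3.6100/100 = 1.537391e+08 Hz
fL = 4.2587e+09 - 1.537391e+08/2 = 4.182e+09 Hz
fH = 4.2587e+09 + 1.537391e+08/2 = 4.336e+09 Hz

BW=1.537e+08 Hz, fL=4.182e+09 Hz, fH=4.336e+09 Hz


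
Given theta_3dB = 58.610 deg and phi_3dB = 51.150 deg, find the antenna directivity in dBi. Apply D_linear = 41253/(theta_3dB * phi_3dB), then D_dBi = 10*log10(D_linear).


D_linear = 41253 / (58.610 * 51.150) = 13.76063
D_dBi = 10 * log10(13.76063) = 11.39 dBi

11.39 dBi


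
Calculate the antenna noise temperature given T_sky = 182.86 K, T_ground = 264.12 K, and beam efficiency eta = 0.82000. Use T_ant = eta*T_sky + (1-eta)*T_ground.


T_ant = 0.82000 * 182.86 + (1 - 0.82000) * 264.12 = 197.5 K

197.5 K


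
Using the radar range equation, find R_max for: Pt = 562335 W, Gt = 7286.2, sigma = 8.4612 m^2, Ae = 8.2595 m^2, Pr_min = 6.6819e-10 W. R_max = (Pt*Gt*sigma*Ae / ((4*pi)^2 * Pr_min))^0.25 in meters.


R^4 = 562335*7286.2*8.4612*8.2595 / ((4*pi)^2 * 6.6819e-10) = 2.713702e+18
R_max = 2.713702e+18^0.25 = 40587 m

40587 m


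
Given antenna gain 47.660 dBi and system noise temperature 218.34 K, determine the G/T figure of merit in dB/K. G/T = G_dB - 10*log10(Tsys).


G/T = 47.660 - 10*log10(218.34) = 47.660 - 23.39133 = 24.27 dB/K

24.27 dB/K


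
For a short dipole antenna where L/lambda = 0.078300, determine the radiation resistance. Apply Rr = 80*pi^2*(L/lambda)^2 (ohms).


Rr = 80 * pi^2 * (0.078300)^2 = 80 * 9.869604 * 6.130890e-03 = 4.841 ohm

4.841 ohm


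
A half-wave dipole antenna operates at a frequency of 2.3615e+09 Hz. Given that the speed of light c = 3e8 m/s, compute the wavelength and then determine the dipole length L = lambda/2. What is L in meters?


lambda = c / f = 3.0000e+08 / 2.3615e+09 = 0.1270379 m
L = lambda / 2 = 0.1270379 / 2 = 0.06352 m

0.06352 m


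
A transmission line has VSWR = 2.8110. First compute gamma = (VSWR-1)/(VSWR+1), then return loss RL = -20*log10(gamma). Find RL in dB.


gamma = (2.8110 - 1) / (2.8110 + 1) = 0.4752034
RL = -20 * log10(0.4752034) = 6.462 dB

6.462 dB


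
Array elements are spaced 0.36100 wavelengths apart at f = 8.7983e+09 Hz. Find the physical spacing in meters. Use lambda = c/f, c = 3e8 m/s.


lambda = c / f = 3.0000e+08 / 8.7983e+09 = 0.03409750 m
d = 0.36100 * 0.03409750 = 0.01231 m

0.01231 m


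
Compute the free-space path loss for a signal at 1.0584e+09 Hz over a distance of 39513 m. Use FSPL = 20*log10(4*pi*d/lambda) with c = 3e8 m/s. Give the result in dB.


lambda = c / f = 3.0000e+08 / 1.0584e+09 = 0.2834467 m
FSPL = 20 * log10(4*pi*39513/0.2834467) = 124.9 dB

124.9 dB


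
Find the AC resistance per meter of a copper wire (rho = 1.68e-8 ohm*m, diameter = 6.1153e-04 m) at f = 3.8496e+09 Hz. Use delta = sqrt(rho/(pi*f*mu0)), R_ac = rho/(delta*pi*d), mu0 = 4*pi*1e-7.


delta = sqrt(1.68e-8 / (pi * 3.8496e+09 * 4*pi*1e-7)) = 1.051398e-06 m
R_ac = 1.68e-8 / (1.051398e-06 * pi * 6.1153e-04) = 8.317 ohm/m

8.317 ohm/m


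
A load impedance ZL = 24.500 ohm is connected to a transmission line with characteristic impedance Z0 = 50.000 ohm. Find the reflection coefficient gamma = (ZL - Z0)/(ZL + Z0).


gamma = (24.500 - 50.000) / (24.500 + 50.000) = -0.3423

-0.3423


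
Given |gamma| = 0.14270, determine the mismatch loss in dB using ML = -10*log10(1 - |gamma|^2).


ML = -10 * log10(1 - 0.14270^2) = -10 * log10(0.97963671) = 0.08935 dB

0.08935 dB


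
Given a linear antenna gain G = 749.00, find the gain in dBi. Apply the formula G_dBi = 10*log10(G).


G_dBi = 10 * log10(749.00) = 28.74 dBi

28.74 dBi


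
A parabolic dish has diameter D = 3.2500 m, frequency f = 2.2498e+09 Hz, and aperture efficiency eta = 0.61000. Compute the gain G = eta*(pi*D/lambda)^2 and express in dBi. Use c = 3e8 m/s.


lambda = c / f = 3.0000e+08 / 2.2498e+09 = 0.1333452 m
G_linear = 0.61000 * (pi * 3.2500 / 0.1333452)^2 = 3576.362
G_dBi = 10 * log10(3576.362) = 35.53 dBi

35.53 dBi


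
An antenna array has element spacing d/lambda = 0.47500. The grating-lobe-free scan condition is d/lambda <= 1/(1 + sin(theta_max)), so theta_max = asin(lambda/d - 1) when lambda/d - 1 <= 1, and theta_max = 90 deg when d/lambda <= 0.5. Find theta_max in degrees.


lambda/d - 1 = 1/0.47500 - 1 = 1.105263 >= 1
d/lambda <= 0.5, so the array can scan to endfire without grating lobes: theta_max = 90 deg

90 deg


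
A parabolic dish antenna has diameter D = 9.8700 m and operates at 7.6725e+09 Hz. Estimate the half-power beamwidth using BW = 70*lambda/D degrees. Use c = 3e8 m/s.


lambda = c / f = 3.0000e+08 / 7.6725e+09 = 0.03910068 m
BW = 70 * 0.03910068 / 9.8700 = 0.2773 deg

0.2773 deg


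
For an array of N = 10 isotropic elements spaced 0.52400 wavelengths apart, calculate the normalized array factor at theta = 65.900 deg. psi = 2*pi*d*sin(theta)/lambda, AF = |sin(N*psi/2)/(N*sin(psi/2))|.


psi = 2*pi*0.52400*sin(65.900 deg) = 3.005405 rad
AF = |sin(10*3.005405/2) / (10*sin(3.005405/2))| = 0.06310

0.06310


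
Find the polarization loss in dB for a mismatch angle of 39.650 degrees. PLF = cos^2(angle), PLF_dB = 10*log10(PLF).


PLF_linear = cos^2(39.650 deg) = 0.5928333
PLF_dB = 10 * log10(0.5928333) = -2.271 dB

-2.271 dB


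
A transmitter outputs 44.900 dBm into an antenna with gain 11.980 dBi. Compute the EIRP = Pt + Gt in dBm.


EIRP = Pt + Gt = 44.900 + 11.980 = 56.88 dBm

56.88 dBm


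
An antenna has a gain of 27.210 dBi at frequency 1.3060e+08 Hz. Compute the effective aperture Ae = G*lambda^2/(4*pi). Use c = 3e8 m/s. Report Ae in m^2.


lambda = c / f = 3.0000e+08 / 1.3060e+08 = 2.297090 m
G_linear = 10^(27.210/10) = 526.0173
Ae = G_linear * lambda^2 / (4*pi) = 526.0173 * 2.297090^2 / (4*pi) = 220.9 m^2

220.9 m^2


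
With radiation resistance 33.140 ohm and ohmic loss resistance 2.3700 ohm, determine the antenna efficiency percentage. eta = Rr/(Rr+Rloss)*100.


eta = 33.140 / (33.140 + 2.3700) * 100 = 93.33%

93.33%


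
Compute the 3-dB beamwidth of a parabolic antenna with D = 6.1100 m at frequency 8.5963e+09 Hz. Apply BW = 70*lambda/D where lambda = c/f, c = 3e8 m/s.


lambda = c / f = 3.0000e+08 / 8.5963e+09 = 0.03489874 m
BW = 70 * 0.03489874 / 6.1100 = 0.3998 deg

0.3998 deg


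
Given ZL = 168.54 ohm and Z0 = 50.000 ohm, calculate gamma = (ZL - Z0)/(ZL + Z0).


gamma = (168.54 - 50.000) / (168.54 + 50.000) = 0.5424

0.5424


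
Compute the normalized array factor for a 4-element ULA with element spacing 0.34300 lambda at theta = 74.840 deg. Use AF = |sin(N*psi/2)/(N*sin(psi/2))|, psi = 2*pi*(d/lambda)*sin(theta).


psi = 2*pi*0.34300*sin(74.840 deg) = 2.080132 rad
AF = |sin(4*2.080132/2) / (4*sin(2.080132/2))| = 0.2468

0.2468


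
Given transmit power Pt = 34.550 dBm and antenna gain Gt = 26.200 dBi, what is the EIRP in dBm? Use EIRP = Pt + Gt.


EIRP = Pt + Gt = 34.550 + 26.200 = 60.75 dBm

60.75 dBm


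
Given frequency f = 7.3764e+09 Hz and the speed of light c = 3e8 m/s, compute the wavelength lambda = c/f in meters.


lambda = c / f = 3.0000e+08 / 7.3764e+09 = 0.04067 m

0.04067 m


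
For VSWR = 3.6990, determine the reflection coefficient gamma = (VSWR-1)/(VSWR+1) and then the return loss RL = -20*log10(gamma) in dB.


gamma = (3.6990 - 1) / (3.6990 + 1) = 0.5743775
RL = -20 * log10(0.5743775) = 4.816 dB

4.816 dB


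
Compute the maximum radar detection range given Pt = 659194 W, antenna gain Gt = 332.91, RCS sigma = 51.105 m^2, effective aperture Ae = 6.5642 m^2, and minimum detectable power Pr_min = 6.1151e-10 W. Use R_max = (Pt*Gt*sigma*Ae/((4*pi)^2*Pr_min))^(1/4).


R^4 = 659194*332.91*51.105*6.5642 / ((4*pi)^2 * 6.1151e-10) = 7.623633e+17
R_max = 7.623633e+17^0.25 = 29549 m

29549 m


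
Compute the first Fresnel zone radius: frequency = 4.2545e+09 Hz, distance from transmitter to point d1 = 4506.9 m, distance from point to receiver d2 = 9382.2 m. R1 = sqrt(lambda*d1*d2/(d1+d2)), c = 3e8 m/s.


lambda = c / f = 3.0000e+08 / 4.2545e+09 = 0.07051357 m
R1 = sqrt(0.07051357 * 4506.9 * 9382.2 / (4506.9 + 9382.2)) = 14.65 m

14.65 m


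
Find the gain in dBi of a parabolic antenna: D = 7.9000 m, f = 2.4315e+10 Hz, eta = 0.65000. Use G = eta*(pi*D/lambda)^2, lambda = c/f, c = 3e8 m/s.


lambda = c / f = 3.0000e+08 / 2.4315e+10 = 0.01233806 m
G_linear = 0.65000 * (pi * 7.9000 / 0.01233806)^2 = 2.630108e+06
G_dBi = 10 * log10(2.630108e+06) = 64.20 dBi

64.20 dBi


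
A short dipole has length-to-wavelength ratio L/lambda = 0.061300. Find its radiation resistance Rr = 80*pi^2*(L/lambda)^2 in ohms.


Rr = 80 * pi^2 * (0.061300)^2 = 80 * 9.869604 * 3.757690e-03 = 2.967 ohm

2.967 ohm
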